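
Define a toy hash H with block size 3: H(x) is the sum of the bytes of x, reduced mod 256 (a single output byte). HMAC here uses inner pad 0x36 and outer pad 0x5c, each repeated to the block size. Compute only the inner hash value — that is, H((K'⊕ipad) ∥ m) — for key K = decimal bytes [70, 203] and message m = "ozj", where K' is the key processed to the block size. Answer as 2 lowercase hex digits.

Key decimal bytes [70, 203] = 46 cb is 2 bytes ≤ B = 3; zero-pad to 3 bytes: K' = 46 cb 00.
K' ⊕ ipad = 70 fd 36.
Inner input = 70 fd 36 ∥ 6f 7a 6a.
Inner hash: sum = 112+253+54+111+122+106 = 758; mod 256 = 246 → f6.

f6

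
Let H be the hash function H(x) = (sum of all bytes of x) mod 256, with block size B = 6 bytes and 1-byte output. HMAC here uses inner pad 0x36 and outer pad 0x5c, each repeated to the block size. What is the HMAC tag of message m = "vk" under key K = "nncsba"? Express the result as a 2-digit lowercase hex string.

23

Key "nncsba" = 6e 6e 63 73 62 61 is exactly B = 6 bytes: K' = 6e 6e 63 73 62 61.
K' ⊕ ipad = 58 58 55 45 54 57.  K' ⊕ opad = 32 32 3f 2f 3e 3d.
Inner input = (K'⊕ipad) ∥ m = 58 58 55 45 54 57 ∥ 76 6b.
Inner hash: sum = 88+88+85+69+84+87+118+107 = 726; mod 256 = 214 → d6.
Outer input = (K'⊕opad) ∥ inner = 32 32 3f 2f 3e 3d ∥ d6.
Outer hash (tag): sum = 50+50+63+47+62+61+214 = 547; mod 256 = 35 → 23.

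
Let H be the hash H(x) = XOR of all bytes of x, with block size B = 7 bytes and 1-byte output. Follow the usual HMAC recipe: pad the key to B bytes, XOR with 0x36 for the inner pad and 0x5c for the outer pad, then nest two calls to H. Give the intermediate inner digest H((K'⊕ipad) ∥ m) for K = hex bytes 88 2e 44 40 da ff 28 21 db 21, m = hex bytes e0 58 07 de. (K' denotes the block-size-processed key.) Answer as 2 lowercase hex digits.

23

Key hex bytes 88 2e 44 40 da ff 28 21 db 21 is 10 bytes > B = 7, so hash it first: H(key) = 74, then zero-pad to 7 bytes: K' = 74 00 00 00 00 00 00.
K' ⊕ ipad = 42 36 36 36 36 36 36.
Inner input = 42 36 36 36 36 36 36 ∥ e0 58 07 de.
Inner hash: XOR 42⊕36⊕36⊕36⊕36⊕36⊕36⊕e0⊕58⊕07⊕de = 23.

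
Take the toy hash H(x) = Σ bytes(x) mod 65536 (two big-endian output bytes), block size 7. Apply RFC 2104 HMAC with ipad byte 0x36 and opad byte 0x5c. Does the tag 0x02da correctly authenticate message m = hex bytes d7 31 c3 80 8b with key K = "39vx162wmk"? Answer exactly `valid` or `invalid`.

valid

Key "39vx162wmk" = 33 39 76 78 31 36 32 77 6d 6b is 10 bytes > B = 7, so hash it first: H(key) = 03 42, then zero-pad to 7 bytes: K' = 03 42 00 00 00 00 00.
K' ⊕ ipad = 35 74 36 36 36 36 36; K' ⊕ opad = 5f 1e 5c 5c 5c 5c 5c.
Inner hash: sum = 53+116+54+54+54+54+54+215+49+195+128+139 = 1165 → 04 8d.
Outer hash (recomputed tag): sum = 95+30+92+92+92+92+92+4+141 = 730 → 02 da.
Recomputed tag = 02da; claimed = 02da → match.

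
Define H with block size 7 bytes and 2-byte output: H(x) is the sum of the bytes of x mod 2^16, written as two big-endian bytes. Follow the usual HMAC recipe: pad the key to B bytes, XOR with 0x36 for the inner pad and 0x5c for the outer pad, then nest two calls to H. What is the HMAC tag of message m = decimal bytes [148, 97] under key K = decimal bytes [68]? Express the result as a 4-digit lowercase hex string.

Key decimal bytes [68] = 44 is 1 byte ≤ B = 7; zero-pad to 7 bytes: K' = 44 00 00 00 00 00 00.
K' ⊕ ipad = 72 36 36 36 36 36 36.  K' ⊕ opad = 18 5c 5c 5c 5c 5c 5c.
Inner input = (K'⊕ipad) ∥ m = 72 36 36 36 36 36 36 ∥ 94 61.
Inner hash: sum = 114+54+54+54+54+54+54+148+97 = 683 → 02 ab.
Outer input = (K'⊕opad) ∥ inner = 18 5c 5c 5c 5c 5c 5c ∥ 02 ab.
Outer hash (tag): sum = 24+92+92+92+92+92+92+2+171 = 749 → 02 ed.

02ed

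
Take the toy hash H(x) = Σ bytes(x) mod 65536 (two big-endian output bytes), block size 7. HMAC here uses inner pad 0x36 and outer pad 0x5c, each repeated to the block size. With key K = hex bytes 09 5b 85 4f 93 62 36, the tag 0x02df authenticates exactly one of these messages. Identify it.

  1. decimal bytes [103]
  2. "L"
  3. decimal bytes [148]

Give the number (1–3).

Key hex bytes 09 5b 85 4f 93 62 36 is exactly B = 7 bytes: K' = 09 5b 85 4f 93 62 36.
K' ⊕ ipad = 3f 6d b3 79 a5 54 00; K' ⊕ opad = 55 07 d9 13 cf 3e 6a.
m1: inner = H(3f 6d b3 79 a5 54 00 67) = 03 38; tag = H(55 07 d9 13 cf 3e 6a 03 38) = 02fa
m2: inner = H(3f 6d b3 79 a5 54 00 4c) = 03 1d; tag = H(55 07 d9 13 cf 3e 6a 03 1d) = 02df ← matches
m3: inner = H(3f 6d b3 79 a5 54 00 94) = 03 65; tag = H(55 07 d9 13 cf 3e 6a 03 65) = 0327

2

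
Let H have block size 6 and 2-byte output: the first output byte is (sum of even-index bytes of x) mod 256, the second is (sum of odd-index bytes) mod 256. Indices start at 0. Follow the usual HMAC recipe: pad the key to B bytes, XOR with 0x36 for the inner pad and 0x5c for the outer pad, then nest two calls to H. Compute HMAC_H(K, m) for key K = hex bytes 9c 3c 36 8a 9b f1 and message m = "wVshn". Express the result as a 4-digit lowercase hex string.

Key hex bytes 9c 3c 36 8a 9b f1 is exactly B = 6 bytes: K' = 9c 3c 36 8a 9b f1.
K' ⊕ ipad = aa 0a 00 bc ad c7.  K' ⊕ opad = c0 60 6a d6 c7 ad.
Inner input = (K'⊕ipad) ∥ m = aa 0a 00 bc ad c7 ∥ 77 56 73 68 6e.
Inner hash: even-index sum = 687 mod 256 = 175; odd-index sum = 587 mod 256 = 75 → af 4b.
Outer input = (K'⊕opad) ∥ inner = c0 60 6a d6 c7 ad ∥ af 4b.
Outer hash (tag): even-index sum = 672 mod 256 = 160; odd-index sum = 558 mod 256 = 46 → a0 2e.

a02e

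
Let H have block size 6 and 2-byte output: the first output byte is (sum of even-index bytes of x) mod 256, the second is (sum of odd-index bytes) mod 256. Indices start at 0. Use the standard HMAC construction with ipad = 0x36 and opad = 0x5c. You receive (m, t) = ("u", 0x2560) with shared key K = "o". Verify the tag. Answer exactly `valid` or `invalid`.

Key "o" = 6f is 1 byte ≤ B = 6; zero-pad to 6 bytes: K' = 6f 00 00 00 00 00.
K' ⊕ ipad = 59 36 36 36 36 36; K' ⊕ opad = 33 5c 5c 5c 5c 5c.
Inner hash: even-index sum = 314 mod 256 = 58; odd-index sum = 162 mod 256 = 162 → 3a a2.
Outer hash (recomputed tag): even-index sum = 293 mod 256 = 37; odd-index sum = 438 mod 256 = 182 → 25 b6.
Recomputed tag = 25b6; claimed = 2560 → mismatch.

invalid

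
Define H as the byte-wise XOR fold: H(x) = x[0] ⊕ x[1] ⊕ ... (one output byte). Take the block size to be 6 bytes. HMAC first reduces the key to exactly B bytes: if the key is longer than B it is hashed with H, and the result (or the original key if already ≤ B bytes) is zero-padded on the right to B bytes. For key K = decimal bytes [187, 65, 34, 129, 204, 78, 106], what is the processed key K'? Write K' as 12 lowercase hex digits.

|K| = 7 > B = 6, so first hash the key.
H(K): XOR bb⊕41⊕22⊕81⊕cc⊕4e⊕6a = b1.
Zero-pad H(K) = b1 to 6 bytes: K' = b1 00 00 00 00 00.

b10000000000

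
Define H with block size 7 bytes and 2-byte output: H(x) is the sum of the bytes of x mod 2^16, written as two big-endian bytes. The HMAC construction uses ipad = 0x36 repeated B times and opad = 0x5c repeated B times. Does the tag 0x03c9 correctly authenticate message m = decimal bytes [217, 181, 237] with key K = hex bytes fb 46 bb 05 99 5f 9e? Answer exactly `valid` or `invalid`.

valid

Key hex bytes fb 46 bb 05 99 5f 9e is exactly B = 7 bytes: K' = fb 46 bb 05 99 5f 9e.
K' ⊕ ipad = cd 70 8d 33 af 69 a8; K' ⊕ opad = a7 1a e7 59 c5 03 c2.
Inner hash: sum = 205+112+141+51+175+105+168+217+181+237 = 1592 → 06 38.
Outer hash (recomputed tag): sum = 167+26+231+89+197+3+194+6+56 = 969 → 03 c9.
Recomputed tag = 03c9; claimed = 03c9 → match.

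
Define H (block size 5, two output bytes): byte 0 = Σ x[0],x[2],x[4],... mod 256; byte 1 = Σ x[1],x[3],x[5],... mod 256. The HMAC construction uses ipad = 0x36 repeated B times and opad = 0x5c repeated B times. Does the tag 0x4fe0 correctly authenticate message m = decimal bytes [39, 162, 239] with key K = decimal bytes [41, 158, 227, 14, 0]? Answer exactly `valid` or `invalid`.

invalid

Key decimal bytes [41, 158, 227, 14, 0] = 29 9e e3 0e 00 is exactly B = 5 bytes: K' = 29 9e e3 0e 00.
K' ⊕ ipad = 1f a8 d5 38 36; K' ⊕ opad = 75 c2 bf 52 5c.
Inner hash: even-index sum = 460 mod 256 = 204; odd-index sum = 502 mod 256 = 246 → cc f6.
Outer hash (recomputed tag): even-index sum = 646 mod 256 = 134; odd-index sum = 480 mod 256 = 224 → 86 e0.
Recomputed tag = 86e0; claimed = 4fe0 → mismatch.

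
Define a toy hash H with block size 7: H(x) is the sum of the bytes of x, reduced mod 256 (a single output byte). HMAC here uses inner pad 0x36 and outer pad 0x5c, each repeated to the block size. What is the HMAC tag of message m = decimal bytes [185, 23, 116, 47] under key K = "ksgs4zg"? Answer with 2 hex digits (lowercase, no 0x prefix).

Key "ksgs4zg" = 6b 73 67 73 34 7a 67 is exactly B = 7 bytes: K' = 6b 73 67 73 34 7a 67.
K' ⊕ ipad = 5d 45 51 45 02 4c 51.  K' ⊕ opad = 37 2f 3b 2f 68 26 3b.
Inner input = (K'⊕ipad) ∥ m = 5d 45 51 45 02 4c 51 ∥ b9 17 74 2f.
Inner hash: sum = 93+69+81+69+2+76+81+185+23+116+47 = 842; mod 256 = 74 → 4a.
Outer input = (K'⊕opad) ∥ inner = 37 2f 3b 2f 68 26 3b ∥ 4a.
Outer hash (tag): sum = 55+47+59+47+104+38+59+74 = 483; mod 256 = 227 → e3.

e3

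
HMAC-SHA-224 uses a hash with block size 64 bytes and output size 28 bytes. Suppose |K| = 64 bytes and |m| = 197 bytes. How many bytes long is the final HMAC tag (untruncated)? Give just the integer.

28

The tag is one SHA-224 digest: 28 bytes.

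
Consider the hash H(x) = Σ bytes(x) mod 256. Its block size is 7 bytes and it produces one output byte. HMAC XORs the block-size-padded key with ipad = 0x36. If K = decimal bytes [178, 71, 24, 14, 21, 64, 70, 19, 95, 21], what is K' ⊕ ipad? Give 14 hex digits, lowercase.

77363636363636

Key decimal bytes [178, 71, 24, 14, 21, 64, 70, 19, 95, 21] = b2 47 18 0e 15 40 46 13 5f 15 is 10 bytes > B = 7, so hash it first: H(key) = 41, then zero-pad to 7 bytes: K' = 41 00 00 00 00 00 00.
XOR each byte with 0x36: 41⊕36=77, 00⊕36=36, 00⊕36=36, 00⊕36=36, 00⊕36=36, 00⊕36=36, 00⊕36=36.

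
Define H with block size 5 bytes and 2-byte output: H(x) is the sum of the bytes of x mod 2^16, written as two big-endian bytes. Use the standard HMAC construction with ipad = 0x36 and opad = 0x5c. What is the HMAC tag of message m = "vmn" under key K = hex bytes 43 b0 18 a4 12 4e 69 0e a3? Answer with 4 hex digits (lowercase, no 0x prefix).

Key hex bytes 43 b0 18 a4 12 4e 69 0e a3 is 9 bytes > B = 5, so hash it first: H(key) = 03 29, then zero-pad to 5 bytes: K' = 03 29 00 00 00.
K' ⊕ ipad = 35 1f 36 36 36.  K' ⊕ opad = 5f 75 5c 5c 5c.
Inner input = (K'⊕ipad) ∥ m = 35 1f 36 36 36 ∥ 76 6d 6e.
Inner hash: sum = 53+31+54+54+54+118+109+110 = 583 → 02 47.
Outer input = (K'⊕opad) ∥ inner = 5f 75 5c 5c 5c ∥ 02 47.
Outer hash (tag): sum = 95+117+92+92+92+2+71 = 561 → 02 31.

0231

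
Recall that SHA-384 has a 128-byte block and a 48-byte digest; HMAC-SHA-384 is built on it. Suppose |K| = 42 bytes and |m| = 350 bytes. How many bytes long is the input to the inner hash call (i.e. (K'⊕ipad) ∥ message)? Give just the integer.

Key is 42 ≤ 128 bytes, zero-padded: |K'| = 128.
Inner input = (K'⊕ipad) ∥ m → 128 + 350 = 478 bytes.

478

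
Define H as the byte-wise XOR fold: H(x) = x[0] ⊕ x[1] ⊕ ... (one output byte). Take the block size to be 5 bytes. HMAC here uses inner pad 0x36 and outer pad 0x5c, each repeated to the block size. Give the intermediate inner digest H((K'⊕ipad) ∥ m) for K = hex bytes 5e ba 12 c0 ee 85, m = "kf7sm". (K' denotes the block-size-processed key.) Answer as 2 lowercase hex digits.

4f

Key hex bytes 5e ba 12 c0 ee 85 is 6 bytes > B = 5, so hash it first: H(key) = 5d, then zero-pad to 5 bytes: K' = 5d 00 00 00 00.
K' ⊕ ipad = 6b 36 36 36 36.
Inner input = 6b 36 36 36 36 ∥ 6b 66 37 73 6d.
Inner hash: XOR 6b⊕36⊕36⊕36⊕36⊕6b⊕66⊕37⊕73⊕6d = 4f.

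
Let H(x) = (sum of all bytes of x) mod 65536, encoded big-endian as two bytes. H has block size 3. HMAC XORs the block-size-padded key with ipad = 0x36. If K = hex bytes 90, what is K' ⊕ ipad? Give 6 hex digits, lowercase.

Key hex bytes 90 is 1 byte ≤ B = 3; zero-pad to 3 bytes: K' = 90 00 00.
XOR each byte with 0x36: 90⊕36=a6, 00⊕36=36, 00⊕36=36.

a63636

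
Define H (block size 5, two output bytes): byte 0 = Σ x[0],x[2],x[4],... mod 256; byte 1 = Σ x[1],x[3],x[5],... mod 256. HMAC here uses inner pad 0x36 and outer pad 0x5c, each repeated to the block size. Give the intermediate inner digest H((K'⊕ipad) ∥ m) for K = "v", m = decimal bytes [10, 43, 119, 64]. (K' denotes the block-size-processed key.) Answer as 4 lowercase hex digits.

Key "v" = 76 is 1 byte ≤ B = 5; zero-pad to 5 bytes: K' = 76 00 00 00 00.
K' ⊕ ipad = 40 36 36 36 36.
Inner input = 40 36 36 36 36 ∥ 0a 2b 77 40.
Inner hash: even-index sum = 279 mod 256 = 23; odd-index sum = 237 mod 256 = 237 → 17 ed.

17ed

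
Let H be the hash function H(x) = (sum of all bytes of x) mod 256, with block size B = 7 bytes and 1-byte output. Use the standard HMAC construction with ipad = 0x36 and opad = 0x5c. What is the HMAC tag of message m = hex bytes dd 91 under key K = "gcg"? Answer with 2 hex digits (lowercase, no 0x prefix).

Key "gcg" = 67 63 67 is 3 bytes ≤ B = 7; zero-pad to 7 bytes: K' = 67 63 67 00 00 00 00.
K' ⊕ ipad = 51 55 51 36 36 36 36.  K' ⊕ opad = 3b 3f 3b 5c 5c 5c 5c.
Inner input = (K'⊕ipad) ∥ m = 51 55 51 36 36 36 36 ∥ dd 91.
Inner hash: sum = 81+85+81+54+54+54+54+221+145 = 829; mod 256 = 61 → 3d.
Outer input = (K'⊕opad) ∥ inner = 3b 3f 3b 5c 5c 5c 5c ∥ 3d.
Outer hash (tag): sum = 59+63+59+92+92+92+92+61 = 610; mod 256 = 98 → 62.

62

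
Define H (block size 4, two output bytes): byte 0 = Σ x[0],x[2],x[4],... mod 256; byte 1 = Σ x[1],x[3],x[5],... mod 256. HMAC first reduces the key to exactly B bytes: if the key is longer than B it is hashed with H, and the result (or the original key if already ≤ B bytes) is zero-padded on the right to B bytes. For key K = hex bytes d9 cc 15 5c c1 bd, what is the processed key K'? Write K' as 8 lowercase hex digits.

afe50000

|K| = 6 > B = 4, so first hash the key.
H(K): even-index sum = 431 mod 256 = 175; odd-index sum = 485 mod 256 = 229 → af e5.
Zero-pad H(K) = af e5 to 4 bytes: K' = af e5 00 00.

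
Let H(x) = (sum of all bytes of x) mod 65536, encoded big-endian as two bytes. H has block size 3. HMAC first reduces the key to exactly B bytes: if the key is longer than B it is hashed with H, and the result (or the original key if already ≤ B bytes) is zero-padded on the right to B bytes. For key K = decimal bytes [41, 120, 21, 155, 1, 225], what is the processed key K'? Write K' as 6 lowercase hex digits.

|K| = 6 > B = 3, so first hash the key.
H(K): sum = 41+120+21+155+1+225 = 563 → 02 33.
Zero-pad H(K) = 02 33 to 3 bytes: K' = 02 33 00.

023300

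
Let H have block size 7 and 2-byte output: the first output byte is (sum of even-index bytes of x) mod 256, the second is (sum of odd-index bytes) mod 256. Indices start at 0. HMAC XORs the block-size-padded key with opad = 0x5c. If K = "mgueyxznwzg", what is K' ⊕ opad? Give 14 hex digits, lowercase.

ef705c5c5c5c5c

Key "mgueyxznwzg" = 6d 67 75 65 79 78 7a 6e 77 7a 67 is 11 bytes > B = 7, so hash it first: H(key) = b3 2c, then zero-pad to 7 bytes: K' = b3 2c 00 00 00 00 00.
XOR each byte with 0x5c: b3⊕5c=ef, 2c⊕5c=70, 00⊕5c=5c, 00⊕5c=5c, 00⊕5c=5c, 00⊕5c=5c, 00⊕5c=5c.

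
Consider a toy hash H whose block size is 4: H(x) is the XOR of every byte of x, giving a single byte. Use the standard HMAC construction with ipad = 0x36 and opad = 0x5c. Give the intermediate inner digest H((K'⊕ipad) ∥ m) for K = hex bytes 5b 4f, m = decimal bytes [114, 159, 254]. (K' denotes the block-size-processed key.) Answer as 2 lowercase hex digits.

07

Key hex bytes 5b 4f is 2 bytes ≤ B = 4; zero-pad to 4 bytes: K' = 5b 4f 00 00.
K' ⊕ ipad = 6d 79 36 36.
Inner input = 6d 79 36 36 ∥ 72 9f fe.
Inner hash: XOR 6d⊕79⊕36⊕36⊕72⊕9f⊕fe = 07.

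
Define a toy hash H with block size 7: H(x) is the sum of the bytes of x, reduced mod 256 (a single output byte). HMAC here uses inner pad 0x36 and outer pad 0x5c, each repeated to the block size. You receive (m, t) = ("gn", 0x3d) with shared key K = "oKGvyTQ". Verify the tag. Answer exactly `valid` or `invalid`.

valid

Key "oKGvyTQ" = 6f 4b 47 76 79 54 51 is exactly B = 7 bytes: K' = 6f 4b 47 76 79 54 51.
K' ⊕ ipad = 59 7d 71 40 4f 62 67; K' ⊕ opad = 33 17 1b 2a 25 08 0d.
Inner hash: sum = 89+125+113+64+79+98+103+103+110 = 884; mod 256 = 116 → 74.
Outer hash (recomputed tag): sum = 51+23+27+42+37+8+13+116 = 317; mod 256 = 61 → 3d.
Recomputed tag = 3d; claimed = 3d → match.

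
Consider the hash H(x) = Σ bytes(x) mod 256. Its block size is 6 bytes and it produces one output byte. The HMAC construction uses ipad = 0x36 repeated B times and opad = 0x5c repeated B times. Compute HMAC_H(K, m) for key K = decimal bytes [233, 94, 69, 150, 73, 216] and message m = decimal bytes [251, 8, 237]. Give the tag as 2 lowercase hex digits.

Key decimal bytes [233, 94, 69, 150, 73, 216] = e9 5e 45 96 49 d8 is exactly B = 6 bytes: K' = e9 5e 45 96 49 d8.
K' ⊕ ipad = df 68 73 a0 7f ee.  K' ⊕ opad = b5 02 19 ca 15 84.
Inner input = (K'⊕ipad) ∥ m = df 68 73 a0 7f ee ∥ fb 08 ed.
Inner hash: sum = 223+104+115+160+127+238+251+8+237 = 1463; mod 256 = 183 → b7.
Outer input = (K'⊕opad) ∥ inner = b5 02 19 ca 15 84 ∥ b7.
Outer hash (tag): sum = 181+2+25+202+21+132+183 = 746; mod 256 = 234 → ea.

ea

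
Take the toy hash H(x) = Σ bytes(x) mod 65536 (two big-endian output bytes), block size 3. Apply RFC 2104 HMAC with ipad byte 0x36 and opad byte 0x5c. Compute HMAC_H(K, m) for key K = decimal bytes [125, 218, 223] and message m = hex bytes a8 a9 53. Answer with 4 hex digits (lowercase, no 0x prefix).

Key decimal bytes [125, 218, 223] = 7d da df is exactly B = 3 bytes: K' = 7d da df.
K' ⊕ ipad = 4b ec e9.  K' ⊕ opad = 21 86 83.
Inner input = (K'⊕ipad) ∥ m = 4b ec e9 ∥ a8 a9 53.
Inner hash: sum = 75+236+233+168+169+83 = 964 → 03 c4.
Outer input = (K'⊕opad) ∥ inner = 21 86 83 ∥ 03 c4.
Outer hash (tag): sum = 33+134+131+3+196 = 497 → 01 f1.

01f1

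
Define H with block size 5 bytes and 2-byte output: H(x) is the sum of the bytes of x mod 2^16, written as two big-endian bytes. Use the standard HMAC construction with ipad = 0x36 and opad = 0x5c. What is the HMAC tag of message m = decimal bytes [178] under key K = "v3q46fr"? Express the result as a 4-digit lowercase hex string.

0265

Key "v3q46fr" = 76 33 71 34 36 66 72 is 7 bytes > B = 5, so hash it first: H(key) = 02 5c, then zero-pad to 5 bytes: K' = 02 5c 00 00 00.
K' ⊕ ipad = 34 6a 36 36 36.  K' ⊕ opad = 5e 00 5c 5c 5c.
Inner input = (K'⊕ipad) ∥ m = 34 6a 36 36 36 ∥ b2.
Inner hash: sum = 52+106+54+54+54+178 = 498 → 01 f2.
Outer input = (K'⊕opad) ∥ inner = 5e 00 5c 5c 5c ∥ 01 f2.
Outer hash (tag): sum = 94+0+92+92+92+1+242 = 613 → 02 65.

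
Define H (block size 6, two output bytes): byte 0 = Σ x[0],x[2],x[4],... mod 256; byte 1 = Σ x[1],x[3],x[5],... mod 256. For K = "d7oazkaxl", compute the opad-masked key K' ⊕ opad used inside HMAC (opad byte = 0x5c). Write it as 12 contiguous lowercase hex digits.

46275c5c5c5c

Key "d7oazkaxl" = 64 37 6f 61 7a 6b 61 78 6c is 9 bytes > B = 6, so hash it first: H(key) = 1a 7b, then zero-pad to 6 bytes: K' = 1a 7b 00 00 00 00.
XOR each byte with 0x5c: 1a⊕5c=46, 7b⊕5c=27, 00⊕5c=5c, 00⊕5c=5c, 00⊕5c=5c, 00⊕5c=5c.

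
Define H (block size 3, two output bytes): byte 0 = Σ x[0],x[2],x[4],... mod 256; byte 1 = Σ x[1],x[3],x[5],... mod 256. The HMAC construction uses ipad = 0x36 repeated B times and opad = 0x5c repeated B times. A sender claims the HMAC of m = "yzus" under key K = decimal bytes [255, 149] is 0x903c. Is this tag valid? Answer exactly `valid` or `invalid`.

Key decimal bytes [255, 149] = ff 95 is 2 bytes ≤ B = 3; zero-pad to 3 bytes: K' = ff 95 00.
K' ⊕ ipad = c9 a3 36; K' ⊕ opad = a3 c9 5c.
Inner hash: even-index sum = 492 mod 256 = 236; odd-index sum = 401 mod 256 = 145 → ec 91.
Outer hash (recomputed tag): even-index sum = 400 mod 256 = 144; odd-index sum = 437 mod 256 = 181 → 90 b5.
Recomputed tag = 90b5; claimed = 903c → mismatch.

invalid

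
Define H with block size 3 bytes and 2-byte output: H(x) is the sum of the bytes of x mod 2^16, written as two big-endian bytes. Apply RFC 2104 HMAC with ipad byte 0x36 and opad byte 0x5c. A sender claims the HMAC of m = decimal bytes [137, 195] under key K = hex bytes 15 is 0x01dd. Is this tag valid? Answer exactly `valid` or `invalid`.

valid

Key hex bytes 15 is 1 byte ≤ B = 3; zero-pad to 3 bytes: K' = 15 00 00.
K' ⊕ ipad = 23 36 36; K' ⊕ opad = 49 5c 5c.
Inner hash: sum = 35+54+54+137+195 = 475 → 01 db.
Outer hash (recomputed tag): sum = 73+92+92+1+219 = 477 → 01 dd.
Recomputed tag = 01dd; claimed = 01dd → match.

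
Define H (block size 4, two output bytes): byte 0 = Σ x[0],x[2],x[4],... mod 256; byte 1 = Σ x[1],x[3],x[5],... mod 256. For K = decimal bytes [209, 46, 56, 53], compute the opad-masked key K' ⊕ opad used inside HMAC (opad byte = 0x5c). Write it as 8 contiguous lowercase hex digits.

Key decimal bytes [209, 46, 56, 53] = d1 2e 38 35 is exactly B = 4 bytes: K' = d1 2e 38 35.
XOR each byte with 0x5c: d1⊕5c=8d, 2e⊕5c=72, 38⊕5c=64, 35⊕5c=69.

8d726469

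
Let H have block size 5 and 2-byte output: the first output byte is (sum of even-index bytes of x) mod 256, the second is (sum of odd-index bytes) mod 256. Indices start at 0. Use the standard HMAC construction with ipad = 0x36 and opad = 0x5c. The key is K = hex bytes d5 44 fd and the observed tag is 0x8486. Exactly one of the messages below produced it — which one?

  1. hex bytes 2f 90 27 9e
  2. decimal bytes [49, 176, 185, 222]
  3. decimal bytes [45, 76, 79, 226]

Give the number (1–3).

Key hex bytes d5 44 fd is 3 bytes ≤ B = 5; zero-pad to 5 bytes: K' = d5 44 fd 00 00.
K' ⊕ ipad = e3 72 cb 36 36; K' ⊕ opad = 89 18 a1 5c 5c.
m1: inner = H(e3 72 cb 36 36 2f 90 27 9e) = 12 fe; tag = H(89 18 a1 5c 5c 12 fe) = 8486 ← matches
m2: inner = H(e3 72 cb 36 36 31 b0 b9 de) = 72 92; tag = H(89 18 a1 5c 5c 72 92) = 18e6
m3: inner = H(e3 72 cb 36 36 2d 4c 4f e2) = 12 24; tag = H(89 18 a1 5c 5c 12 24) = aa86

1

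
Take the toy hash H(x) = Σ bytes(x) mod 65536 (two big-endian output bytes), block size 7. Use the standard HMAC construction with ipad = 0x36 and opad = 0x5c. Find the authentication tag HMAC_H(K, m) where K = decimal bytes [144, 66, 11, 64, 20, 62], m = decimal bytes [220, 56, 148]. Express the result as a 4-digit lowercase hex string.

033b

Key decimal bytes [144, 66, 11, 64, 20, 62] = 90 42 0b 40 14 3e is 6 bytes ≤ B = 7; zero-pad to 7 bytes: K' = 90 42 0b 40 14 3e 00.
K' ⊕ ipad = a6 74 3d 76 22 08 36.  K' ⊕ opad = cc 1e 57 1c 48 62 5c.
Inner input = (K'⊕ipad) ∥ m = a6 74 3d 76 22 08 36 ∥ dc 38 94.
Inner hash: sum = 166+116+61+118+34+8+54+220+56+148 = 981 → 03 d5.
Outer input = (K'⊕opad) ∥ inner = cc 1e 57 1c 48 62 5c ∥ 03 d5.
Outer hash (tag): sum = 204+30+87+28+72+98+92+3+213 = 827 → 03 3b.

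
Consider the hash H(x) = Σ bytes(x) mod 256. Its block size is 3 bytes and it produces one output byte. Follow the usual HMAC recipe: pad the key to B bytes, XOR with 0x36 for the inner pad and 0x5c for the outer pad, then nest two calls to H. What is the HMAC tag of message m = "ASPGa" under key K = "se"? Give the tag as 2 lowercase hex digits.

Key "se" = 73 65 is 2 bytes ≤ B = 3; zero-pad to 3 bytes: K' = 73 65 00.
K' ⊕ ipad = 45 53 36.  K' ⊕ opad = 2f 39 5c.
Inner input = (K'⊕ipad) ∥ m = 45 53 36 ∥ 41 53 50 47 61.
Inner hash: sum = 69+83+54+65+83+80+71+97 = 602; mod 256 = 90 → 5a.
Outer input = (K'⊕opad) ∥ inner = 2f 39 5c ∥ 5a.
Outer hash (tag): sum = 47+57+92+90 = 286; mod 256 = 30 → 1e.

1e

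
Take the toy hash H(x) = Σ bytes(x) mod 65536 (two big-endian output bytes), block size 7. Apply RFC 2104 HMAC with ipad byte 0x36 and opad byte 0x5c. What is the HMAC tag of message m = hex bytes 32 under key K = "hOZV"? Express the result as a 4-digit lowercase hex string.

01e4

Key "hOZV" = 68 4f 5a 56 is 4 bytes ≤ B = 7; zero-pad to 7 bytes: K' = 68 4f 5a 56 00 00 00.
K' ⊕ ipad = 5e 79 6c 60 36 36 36.  K' ⊕ opad = 34 13 06 0a 5c 5c 5c.
Inner input = (K'⊕ipad) ∥ m = 5e 79 6c 60 36 36 36 ∥ 32.
Inner hash: sum = 94+121+108+96+54+54+54+50 = 631 → 02 77.
Outer input = (K'⊕opad) ∥ inner = 34 13 06 0a 5c 5c 5c ∥ 02 77.
Outer hash (tag): sum = 52+19+6+10+92+92+92+2+119 = 484 → 01 e4.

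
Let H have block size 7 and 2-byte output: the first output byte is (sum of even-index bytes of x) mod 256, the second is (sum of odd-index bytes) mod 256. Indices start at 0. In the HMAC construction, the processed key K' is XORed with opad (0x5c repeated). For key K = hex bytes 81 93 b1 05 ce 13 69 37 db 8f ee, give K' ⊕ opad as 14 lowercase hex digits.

6e2d5c5c5c5c5c

Key hex bytes 81 93 b1 05 ce 13 69 37 db 8f ee is 11 bytes > B = 7, so hash it first: H(key) = 32 71, then zero-pad to 7 bytes: K' = 32 71 00 00 00 00 00.
XOR each byte with 0x5c: 32⊕5c=6e, 71⊕5c=2d, 00⊕5c=5c, 00⊕5c=5c, 00⊕5c=5c, 00⊕5c=5c, 00⊕5c=5c.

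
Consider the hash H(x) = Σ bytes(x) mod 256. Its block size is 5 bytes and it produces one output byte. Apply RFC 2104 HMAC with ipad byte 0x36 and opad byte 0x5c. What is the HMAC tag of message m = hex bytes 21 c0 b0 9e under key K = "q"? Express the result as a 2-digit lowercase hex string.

eb

Key "q" = 71 is 1 byte ≤ B = 5; zero-pad to 5 bytes: K' = 71 00 00 00 00.
K' ⊕ ipad = 47 36 36 36 36.  K' ⊕ opad = 2d 5c 5c 5c 5c.
Inner input = (K'⊕ipad) ∥ m = 47 36 36 36 36 ∥ 21 c0 b0 9e.
Inner hash: sum = 71+54+54+54+54+33+192+176+158 = 846; mod 256 = 78 → 4e.
Outer input = (K'⊕opad) ∥ inner = 2d 5c 5c 5c 5c ∥ 4e.
Outer hash (tag): sum = 45+92+92+92+92+78 = 491; mod 256 = 235 → eb.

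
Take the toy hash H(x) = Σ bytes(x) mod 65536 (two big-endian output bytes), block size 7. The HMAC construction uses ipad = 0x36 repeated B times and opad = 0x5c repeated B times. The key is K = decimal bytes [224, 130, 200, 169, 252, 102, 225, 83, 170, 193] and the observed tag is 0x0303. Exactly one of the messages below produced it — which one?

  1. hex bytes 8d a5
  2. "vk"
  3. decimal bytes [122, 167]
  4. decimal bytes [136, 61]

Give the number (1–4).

1

Key decimal bytes [224, 130, 200, 169, 252, 102, 225, 83, 170, 193] = e0 82 c8 a9 fc 66 e1 53 aa c1 is 10 bytes > B = 7, so hash it first: H(key) = 06 d4, then zero-pad to 7 bytes: K' = 06 d4 00 00 00 00 00.
K' ⊕ ipad = 30 e2 36 36 36 36 36; K' ⊕ opad = 5a 88 5c 5c 5c 5c 5c.
m1: inner = H(30 e2 36 36 36 36 36 8d a5) = 03 52; tag = H(5a 88 5c 5c 5c 5c 5c 03 52) = 0303 ← matches
m2: inner = H(30 e2 36 36 36 36 36 76 6b) = 03 01; tag = H(5a 88 5c 5c 5c 5c 5c 03 01) = 02b2
m3: inner = H(30 e2 36 36 36 36 36 7a a7) = 03 41; tag = H(5a 88 5c 5c 5c 5c 5c 03 41) = 02f2
m4: inner = H(30 e2 36 36 36 36 36 88 3d) = 02 e5; tag = H(5a 88 5c 5c 5c 5c 5c 02 e5) = 0395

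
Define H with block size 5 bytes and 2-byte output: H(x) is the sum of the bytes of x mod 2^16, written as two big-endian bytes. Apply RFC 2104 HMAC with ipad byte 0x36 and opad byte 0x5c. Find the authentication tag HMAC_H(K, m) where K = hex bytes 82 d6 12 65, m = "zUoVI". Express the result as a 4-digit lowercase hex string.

026d

Key hex bytes 82 d6 12 65 is 4 bytes ≤ B = 5; zero-pad to 5 bytes: K' = 82 d6 12 65 00.
K' ⊕ ipad = b4 e0 24 53 36.  K' ⊕ opad = de 8a 4e 39 5c.
Inner input = (K'⊕ipad) ∥ m = b4 e0 24 53 36 ∥ 7a 55 6f 56 49.
Inner hash: sum = 180+224+36+83+54+122+85+111+86+73 = 1054 → 04 1e.
Outer input = (K'⊕opad) ∥ inner = de 8a 4e 39 5c ∥ 04 1e.
Outer hash (tag): sum = 222+138+78+57+92+4+30 = 621 → 02 6d.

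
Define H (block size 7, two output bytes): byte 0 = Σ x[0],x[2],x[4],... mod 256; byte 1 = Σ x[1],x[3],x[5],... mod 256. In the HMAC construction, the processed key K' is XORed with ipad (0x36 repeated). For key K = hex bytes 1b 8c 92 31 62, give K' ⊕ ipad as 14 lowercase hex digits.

2dbaa407543636

Key hex bytes 1b 8c 92 31 62 is 5 bytes ≤ B = 7; zero-pad to 7 bytes: K' = 1b 8c 92 31 62 00 00.
XOR each byte with 0x36: 1b⊕36=2d, 8c⊕36=ba, 92⊕36=a4, 31⊕36=07, 62⊕36=54, 00⊕36=36, 00⊕36=36.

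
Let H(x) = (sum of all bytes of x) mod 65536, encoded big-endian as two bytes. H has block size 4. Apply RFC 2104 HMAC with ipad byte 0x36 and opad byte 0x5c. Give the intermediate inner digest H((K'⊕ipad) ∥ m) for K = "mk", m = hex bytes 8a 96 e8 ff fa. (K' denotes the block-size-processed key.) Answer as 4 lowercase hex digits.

0525

Key "mk" = 6d 6b is 2 bytes ≤ B = 4; zero-pad to 4 bytes: K' = 6d 6b 00 00.
K' ⊕ ipad = 5b 5d 36 36.
Inner input = 5b 5d 36 36 ∥ 8a 96 e8 ff fa.
Inner hash: sum = 91+93+54+54+138+150+232+255+250 = 1317 → 05 25.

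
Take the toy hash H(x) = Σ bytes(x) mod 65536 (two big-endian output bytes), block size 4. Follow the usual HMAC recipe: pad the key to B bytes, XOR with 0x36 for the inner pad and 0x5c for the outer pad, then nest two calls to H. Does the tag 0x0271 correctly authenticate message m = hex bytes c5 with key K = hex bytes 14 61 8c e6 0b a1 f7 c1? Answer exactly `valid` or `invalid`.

Key hex bytes 14 61 8c e6 0b a1 f7 c1 is 8 bytes > B = 4, so hash it first: H(key) = 04 4b, then zero-pad to 4 bytes: K' = 04 4b 00 00.
K' ⊕ ipad = 32 7d 36 36; K' ⊕ opad = 58 17 5c 5c.
Inner hash: sum = 50+125+54+54+197 = 480 → 01 e0.
Outer hash (recomputed tag): sum = 88+23+92+92+1+224 = 520 → 02 08.
Recomputed tag = 0208; claimed = 0271 → mismatch.

invalid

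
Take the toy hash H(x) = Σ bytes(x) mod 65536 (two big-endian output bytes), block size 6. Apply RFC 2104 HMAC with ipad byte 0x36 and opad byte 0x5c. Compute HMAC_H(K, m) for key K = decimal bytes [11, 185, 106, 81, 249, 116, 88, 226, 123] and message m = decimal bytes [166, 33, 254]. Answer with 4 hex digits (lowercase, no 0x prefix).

032e

Key decimal bytes [11, 185, 106, 81, 249, 116, 88, 226, 123] = 0b b9 6a 51 f9 74 58 e2 7b is 9 bytes > B = 6, so hash it first: H(key) = 04 a1, then zero-pad to 6 bytes: K' = 04 a1 00 00 00 00.
K' ⊕ ipad = 32 97 36 36 36 36.  K' ⊕ opad = 58 fd 5c 5c 5c 5c.
Inner input = (K'⊕ipad) ∥ m = 32 97 36 36 36 36 ∥ a6 21 fe.
Inner hash: sum = 50+151+54+54+54+54+166+33+254 = 870 → 03 66.
Outer input = (K'⊕opad) ∥ inner = 58 fd 5c 5c 5c 5c ∥ 03 66.
Outer hash (tag): sum = 88+253+92+92+92+92+3+102 = 814 → 03 2e.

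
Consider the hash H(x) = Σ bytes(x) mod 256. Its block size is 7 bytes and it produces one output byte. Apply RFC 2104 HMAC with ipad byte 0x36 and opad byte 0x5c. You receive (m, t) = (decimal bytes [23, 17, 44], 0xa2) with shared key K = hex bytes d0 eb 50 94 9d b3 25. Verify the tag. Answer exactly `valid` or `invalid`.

valid

Key hex bytes d0 eb 50 94 9d b3 25 is exactly B = 7 bytes: K' = d0 eb 50 94 9d b3 25.
K' ⊕ ipad = e6 dd 66 a2 ab 85 13; K' ⊕ opad = 8c b7 0c c8 c1 ef 79.
Inner hash: sum = 230+221+102+162+171+133+19+23+17+44 = 1122; mod 256 = 98 → 62.
Outer hash (recomputed tag): sum = 140+183+12+200+193+239+121+98 = 1186; mod 256 = 162 → a2.
Recomputed tag = a2; claimed = a2 → match.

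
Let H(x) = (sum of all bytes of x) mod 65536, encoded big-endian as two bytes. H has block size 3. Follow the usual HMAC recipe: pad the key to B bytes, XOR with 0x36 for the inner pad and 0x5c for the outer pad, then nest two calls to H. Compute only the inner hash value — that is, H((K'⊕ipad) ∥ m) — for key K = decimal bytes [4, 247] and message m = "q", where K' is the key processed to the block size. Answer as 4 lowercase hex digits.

019a

Key decimal bytes [4, 247] = 04 f7 is 2 bytes ≤ B = 3; zero-pad to 3 bytes: K' = 04 f7 00.
K' ⊕ ipad = 32 c1 36.
Inner input = 32 c1 36 ∥ 71.
Inner hash: sum = 50+193+54+113 = 410 → 01 9a.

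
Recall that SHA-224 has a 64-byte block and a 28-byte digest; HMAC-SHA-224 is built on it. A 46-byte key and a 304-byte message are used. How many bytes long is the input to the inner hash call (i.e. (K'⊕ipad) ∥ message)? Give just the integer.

368

Key is 46 ≤ 64 bytes, zero-padded: |K'| = 64.
Inner input = (K'⊕ipad) ∥ m → 64 + 304 = 368 bytes.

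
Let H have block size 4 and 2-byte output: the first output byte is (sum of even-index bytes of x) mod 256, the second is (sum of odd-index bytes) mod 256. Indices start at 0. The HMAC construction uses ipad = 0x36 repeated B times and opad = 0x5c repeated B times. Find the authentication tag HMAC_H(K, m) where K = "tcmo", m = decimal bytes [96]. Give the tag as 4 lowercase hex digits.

5620

Key "tcmo" = 74 63 6d 6f is exactly B = 4 bytes: K' = 74 63 6d 6f.
K' ⊕ ipad = 42 55 5b 59.  K' ⊕ opad = 28 3f 31 33.
Inner input = (K'⊕ipad) ∥ m = 42 55 5b 59 ∥ 60.
Inner hash: even-index sum = 253 mod 256 = 253; odd-index sum = 174 mod 256 = 174 → fd ae.
Outer input = (K'⊕opad) ∥ inner = 28 3f 31 33 ∥ fd ae.
Outer hash (tag): even-index sum = 342 mod 256 = 86; odd-index sum = 288 mod 256 = 32 → 56 20.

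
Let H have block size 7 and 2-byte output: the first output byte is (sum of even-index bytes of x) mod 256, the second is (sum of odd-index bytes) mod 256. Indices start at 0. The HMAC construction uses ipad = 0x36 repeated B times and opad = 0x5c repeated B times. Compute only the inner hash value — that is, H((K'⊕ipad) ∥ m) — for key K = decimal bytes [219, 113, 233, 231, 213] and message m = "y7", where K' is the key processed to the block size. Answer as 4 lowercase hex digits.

Key decimal bytes [219, 113, 233, 231, 213] = db 71 e9 e7 d5 is 5 bytes ≤ B = 7; zero-pad to 7 bytes: K' = db 71 e9 e7 d5 00 00.
K' ⊕ ipad = ed 47 df d1 e3 36 36.
Inner input = ed 47 df d1 e3 36 36 ∥ 79 37.
Inner hash: even-index sum = 796 mod 256 = 28; odd-index sum = 455 mod 256 = 199 → 1c c7.

1cc7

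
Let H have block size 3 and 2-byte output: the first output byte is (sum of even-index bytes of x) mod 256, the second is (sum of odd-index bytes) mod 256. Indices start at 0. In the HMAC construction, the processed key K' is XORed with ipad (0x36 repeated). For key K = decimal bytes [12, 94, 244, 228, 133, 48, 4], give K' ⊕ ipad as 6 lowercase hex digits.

bf4436

Key decimal bytes [12, 94, 244, 228, 133, 48, 4] = 0c 5e f4 e4 85 30 04 is 7 bytes > B = 3, so hash it first: H(key) = 89 72, then zero-pad to 3 bytes: K' = 89 72 00.
XOR each byte with 0x36: 89⊕36=bf, 72⊕36=44, 00⊕36=36.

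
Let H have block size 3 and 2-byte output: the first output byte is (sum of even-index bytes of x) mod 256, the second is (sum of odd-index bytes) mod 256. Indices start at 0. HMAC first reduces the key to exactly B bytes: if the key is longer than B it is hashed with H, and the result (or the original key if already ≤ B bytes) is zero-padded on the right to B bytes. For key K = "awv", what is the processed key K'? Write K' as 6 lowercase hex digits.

617776

Key "awv" = 61 77 76 is exactly B = 3 bytes: K' = 61 77 76.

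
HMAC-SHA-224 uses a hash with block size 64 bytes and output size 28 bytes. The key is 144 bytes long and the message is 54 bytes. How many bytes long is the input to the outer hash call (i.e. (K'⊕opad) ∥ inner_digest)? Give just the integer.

92

Key is 144 > 64 bytes, so it is hashed to 28 bytes then zero-padded to 64: |K'| = 64.
Outer input = (K'⊕opad) ∥ H(inner) → 64 + 28 = 92 bytes.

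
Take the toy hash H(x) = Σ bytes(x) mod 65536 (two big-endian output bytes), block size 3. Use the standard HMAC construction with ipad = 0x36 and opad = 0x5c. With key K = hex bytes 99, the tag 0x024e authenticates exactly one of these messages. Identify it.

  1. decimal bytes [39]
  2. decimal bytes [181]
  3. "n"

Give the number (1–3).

2

Key hex bytes 99 is 1 byte ≤ B = 3; zero-pad to 3 bytes: K' = 99 00 00.
K' ⊕ ipad = af 36 36; K' ⊕ opad = c5 5c 5c.
m1: inner = H(af 36 36 27) = 01 42; tag = H(c5 5c 5c 01 42) = 01c0
m2: inner = H(af 36 36 b5) = 01 d0; tag = H(c5 5c 5c 01 d0) = 024e ← matches
m3: inner = H(af 36 36 6e) = 01 89; tag = H(c5 5c 5c 01 89) = 0207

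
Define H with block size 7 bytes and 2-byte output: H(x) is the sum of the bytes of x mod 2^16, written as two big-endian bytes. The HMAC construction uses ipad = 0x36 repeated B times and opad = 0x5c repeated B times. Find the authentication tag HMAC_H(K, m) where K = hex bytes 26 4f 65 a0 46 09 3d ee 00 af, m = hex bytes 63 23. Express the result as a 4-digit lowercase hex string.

038a

Key hex bytes 26 4f 65 a0 46 09 3d ee 00 af is 10 bytes > B = 7, so hash it first: H(key) = 03 a3, then zero-pad to 7 bytes: K' = 03 a3 00 00 00 00 00.
K' ⊕ ipad = 35 95 36 36 36 36 36.  K' ⊕ opad = 5f ff 5c 5c 5c 5c 5c.
Inner input = (K'⊕ipad) ∥ m = 35 95 36 36 36 36 36 ∥ 63 23.
Inner hash: sum = 53+149+54+54+54+54+54+99+35 = 606 → 02 5e.
Outer input = (K'⊕opad) ∥ inner = 5f ff 5c 5c 5c 5c 5c ∥ 02 5e.
Outer hash (tag): sum = 95+255+92+92+92+92+92+2+94 = 906 → 03 8a.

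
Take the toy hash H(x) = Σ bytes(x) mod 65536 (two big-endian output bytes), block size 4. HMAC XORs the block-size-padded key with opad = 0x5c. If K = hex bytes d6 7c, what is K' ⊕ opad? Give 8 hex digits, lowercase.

Key hex bytes d6 7c is 2 bytes ≤ B = 4; zero-pad to 4 bytes: K' = d6 7c 00 00.
XOR each byte with 0x5c: d6⊕5c=8a, 7c⊕5c=20, 00⊕5c=5c, 00⊕5c=5c.

8a205c5c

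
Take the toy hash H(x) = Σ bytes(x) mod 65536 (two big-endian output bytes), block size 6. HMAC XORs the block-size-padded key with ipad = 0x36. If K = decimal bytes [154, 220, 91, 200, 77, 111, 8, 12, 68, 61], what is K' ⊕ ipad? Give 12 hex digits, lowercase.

Key decimal bytes [154, 220, 91, 200, 77, 111, 8, 12, 68, 61] = 9a dc 5b c8 4d 6f 08 0c 44 3d is 10 bytes > B = 6, so hash it first: H(key) = 03 ea, then zero-pad to 6 bytes: K' = 03 ea 00 00 00 00.
XOR each byte with 0x36: 03⊕36=35, ea⊕36=dc, 00⊕36=36, 00⊕36=36, 00⊕36=36, 00⊕36=36.

35dc36363636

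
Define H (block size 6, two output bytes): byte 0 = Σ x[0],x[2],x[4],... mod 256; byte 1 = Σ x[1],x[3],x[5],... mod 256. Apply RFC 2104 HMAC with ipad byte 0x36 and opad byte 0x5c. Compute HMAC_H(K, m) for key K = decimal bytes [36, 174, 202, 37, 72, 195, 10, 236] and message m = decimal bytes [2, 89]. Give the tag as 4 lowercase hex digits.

Key decimal bytes [36, 174, 202, 37, 72, 195, 10, 236] = 24 ae ca 25 48 c3 0a ec is 8 bytes > B = 6, so hash it first: H(key) = 40 82, then zero-pad to 6 bytes: K' = 40 82 00 00 00 00.
K' ⊕ ipad = 76 b4 36 36 36 36.  K' ⊕ opad = 1c de 5c 5c 5c 5c.
Inner input = (K'⊕ipad) ∥ m = 76 b4 36 36 36 36 ∥ 02 59.
Inner hash: even-index sum = 228 mod 256 = 228; odd-index sum = 377 mod 256 = 121 → e4 79.
Outer input = (K'⊕opad) ∥ inner = 1c de 5c 5c 5c 5c ∥ e4 79.
Outer hash (tag): even-index sum = 440 mod 256 = 184; odd-index sum = 527 mod 256 = 15 → b8 0f.

b80f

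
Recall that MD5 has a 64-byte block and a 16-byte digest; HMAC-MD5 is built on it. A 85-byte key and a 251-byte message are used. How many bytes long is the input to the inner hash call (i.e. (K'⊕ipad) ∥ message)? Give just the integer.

315

Key is 85 > 64 bytes, so it is hashed to 16 bytes then zero-padded to 64: |K'| = 64.
Inner input = (K'⊕ipad) ∥ m → 64 + 251 = 315 bytes.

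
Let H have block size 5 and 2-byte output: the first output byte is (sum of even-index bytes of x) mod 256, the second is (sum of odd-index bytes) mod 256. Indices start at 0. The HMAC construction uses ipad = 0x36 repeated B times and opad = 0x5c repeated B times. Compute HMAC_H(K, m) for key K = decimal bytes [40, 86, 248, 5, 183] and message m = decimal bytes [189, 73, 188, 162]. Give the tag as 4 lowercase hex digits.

Key decimal bytes [40, 86, 248, 5, 183] = 28 56 f8 05 b7 is exactly B = 5 bytes: K' = 28 56 f8 05 b7.
K' ⊕ ipad = 1e 60 ce 33 81.  K' ⊕ opad = 74 0a a4 59 eb.
Inner input = (K'⊕ipad) ∥ m = 1e 60 ce 33 81 ∥ bd 49 bc a2.
Inner hash: even-index sum = 600 mod 256 = 88; odd-index sum = 524 mod 256 = 12 → 58 0c.
Outer input = (K'⊕opad) ∥ inner = 74 0a a4 59 eb ∥ 58 0c.
Outer hash (tag): even-index sum = 527 mod 256 = 15; odd-index sum = 187 mod 256 = 187 → 0f bb.

0fbb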